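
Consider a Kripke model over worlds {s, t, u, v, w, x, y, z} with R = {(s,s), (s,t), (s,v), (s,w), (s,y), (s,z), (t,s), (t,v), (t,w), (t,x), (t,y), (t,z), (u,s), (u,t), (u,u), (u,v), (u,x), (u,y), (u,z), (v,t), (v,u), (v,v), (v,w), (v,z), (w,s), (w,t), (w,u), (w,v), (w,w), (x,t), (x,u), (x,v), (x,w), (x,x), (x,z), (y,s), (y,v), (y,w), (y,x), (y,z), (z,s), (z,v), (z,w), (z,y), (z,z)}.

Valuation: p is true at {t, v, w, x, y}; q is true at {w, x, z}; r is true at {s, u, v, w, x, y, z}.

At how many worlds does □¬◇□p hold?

s: successors {s, t, v, w, y, z}; ¬◇□p there: s:T, t:T, v:T, w:T, y:T, z:T. ✓
t: successors {s, v, w, x, y, z}; ¬◇□p there: s:T, v:T, w:T, x:T, y:T, z:T. ✓
u: successors {s, t, u, v, x, y, z}; ¬◇□p there: s:T, t:T, u:T, v:T, x:T, y:T, z:T. ✓
v: successors {t, u, v, w, z}; ¬◇□p there: t:T, u:T, v:T, w:T, z:T. ✓
w: successors {s, t, u, v, w}; ¬◇□p there: s:T, t:T, u:T, v:T, w:T. ✓
x: successors {t, u, v, w, x, z}; ¬◇□p there: t:T, u:T, v:T, w:T, x:T, z:T. ✓
y: successors {s, v, w, x, z}; ¬◇□p there: s:T, v:T, w:T, x:T, z:T. ✓
z: successors {s, v, w, y, z}; ¬◇□p there: s:T, v:T, w:T, y:T, z:T. ✓
Satisfying worlds: {s, t, u, v, w, x, y, z}.

8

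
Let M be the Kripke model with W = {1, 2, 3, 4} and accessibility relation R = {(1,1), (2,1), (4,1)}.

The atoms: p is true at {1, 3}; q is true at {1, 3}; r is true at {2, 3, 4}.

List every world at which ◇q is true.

1: successors {1}; q there: 1:T. ✓
2: successors {1}; q there: 1:T. ✓
3: no successors, so ◇q fails. ✗
4: successors {1}; q there: 1:T. ✓

{1, 2, 4}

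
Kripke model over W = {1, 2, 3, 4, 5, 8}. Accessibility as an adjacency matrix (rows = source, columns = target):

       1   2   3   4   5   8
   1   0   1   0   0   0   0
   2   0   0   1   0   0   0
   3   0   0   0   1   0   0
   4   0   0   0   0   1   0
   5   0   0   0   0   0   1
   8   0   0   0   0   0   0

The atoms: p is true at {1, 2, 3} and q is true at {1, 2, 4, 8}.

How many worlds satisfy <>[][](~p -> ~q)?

1: successors {2}; [][](~p -> ~q) there: 2:F. ✗
2: successors {3}; [][](~p -> ~q) there: 3:T. ✓
3: successors {4}; [][](~p -> ~q) there: 4:F. ✗
4: successors {5}; [][](~p -> ~q) there: 5:T. ✓
5: successors {8}; [][](~p -> ~q) there: 8:T. ✓
8: no successors, so <>[][](~p -> ~q) fails. ✗
Satisfying worlds: {2, 4, 5}.

3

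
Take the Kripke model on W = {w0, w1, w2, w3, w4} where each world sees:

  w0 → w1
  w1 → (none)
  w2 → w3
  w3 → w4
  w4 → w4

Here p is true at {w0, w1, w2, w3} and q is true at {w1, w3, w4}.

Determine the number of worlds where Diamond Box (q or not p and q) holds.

4

w0: successors {w1}; Box (q or not p and q) there: w1:T. ✓
w1: no successors, so Diamond Box (q or not p and q) fails. ✗
w2: successors {w3}; Box (q or not p and q) there: w3:T. ✓
w3: successors {w4}; Box (q or not p and q) there: w4:T. ✓
w4: successors {w4}; Box (q or not p and q) there: w4:T. ✓
Satisfying worlds: {w0, w2, w3, w4}.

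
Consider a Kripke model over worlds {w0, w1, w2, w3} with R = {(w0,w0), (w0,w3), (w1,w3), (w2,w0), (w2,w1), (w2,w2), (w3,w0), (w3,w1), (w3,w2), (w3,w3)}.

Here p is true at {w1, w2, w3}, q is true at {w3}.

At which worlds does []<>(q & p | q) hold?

w0: successors {w0, w3}; <>(q & p | q) there: w0:T, w3:T. ✓
w1: successors {w3}; <>(q & p | q) there: w3:T. ✓
w2: successors {w0, w1, w2}; <>(q & p | q) there: w0:T, w1:T, w2:F. ✗
w3: successors {w0, w1, w2, w3}; <>(q & p | q) there: w0:T, w1:T, w2:F, w3:T. ✗

{w0, w1}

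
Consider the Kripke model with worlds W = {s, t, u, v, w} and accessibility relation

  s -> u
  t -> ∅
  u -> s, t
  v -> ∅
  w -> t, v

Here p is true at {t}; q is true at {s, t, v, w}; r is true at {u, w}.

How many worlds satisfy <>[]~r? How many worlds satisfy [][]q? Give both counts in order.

For <>[]~r:
s: successors {u}; []~r there: u:T. ✓
t: no successors, so <>[]~r fails. ✗
u: successors {s, t}; []~r there: s:F, t:T. ✓
v: no successors, so <>[]~r fails. ✗
w: successors {t, v}; []~r there: t:T, v:T. ✓
— 3 worlds.
For [][]q:
s: successors {u}; []q there: u:T. ✓
t: no successors, so [][]q holds vacuously. ✓
u: successors {s, t}; []q there: s:F, t:T. ✗
v: no successors, so [][]q holds vacuously. ✓
w: successors {t, v}; []q there: t:T, v:T. ✓
— 4 worlds.

3 and 4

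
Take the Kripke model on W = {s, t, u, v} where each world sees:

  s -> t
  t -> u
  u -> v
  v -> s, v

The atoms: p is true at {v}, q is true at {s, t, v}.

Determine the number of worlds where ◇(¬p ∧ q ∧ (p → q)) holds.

2

s: successors {t}; ¬p ∧ q ∧ (p → q) there: t:T. ✓
t: successors {u}; ¬p ∧ q ∧ (p → q) there: u:F. ✗
u: successors {v}; ¬p ∧ q ∧ (p → q) there: v:F. ✗
v: successors {s, v}; ¬p ∧ q ∧ (p → q) there: s:T, v:F. ✓
Satisfying worlds: {s, v}.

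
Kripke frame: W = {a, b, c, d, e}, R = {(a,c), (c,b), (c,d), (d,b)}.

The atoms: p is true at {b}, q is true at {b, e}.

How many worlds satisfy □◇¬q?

a: successors {c}; ◇¬q there: c:T. ✓
b: no successors, so □◇¬q holds vacuously. ✓
c: successors {b, d}; ◇¬q there: b:F, d:F. ✗
d: successors {b}; ◇¬q there: b:F. ✗
e: no successors, so □◇¬q holds vacuously. ✓
Satisfying worlds: {a, b, e}.

3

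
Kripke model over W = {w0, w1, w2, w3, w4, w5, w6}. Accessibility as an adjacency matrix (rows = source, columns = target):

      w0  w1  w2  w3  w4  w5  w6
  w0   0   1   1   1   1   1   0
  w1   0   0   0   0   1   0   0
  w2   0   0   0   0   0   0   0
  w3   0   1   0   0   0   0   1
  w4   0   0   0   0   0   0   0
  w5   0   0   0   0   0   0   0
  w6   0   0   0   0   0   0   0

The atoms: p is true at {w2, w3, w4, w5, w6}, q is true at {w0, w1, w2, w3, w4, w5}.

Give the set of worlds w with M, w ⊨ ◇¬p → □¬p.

w0: ◇¬p is T, □¬p is F. ✗
w1: ◇¬p is F, □¬p is F. ✓
w2: ◇¬p is F, □¬p is T. ✓
w3: ◇¬p is T, □¬p is F. ✗
w4: ◇¬p is F, □¬p is T. ✓
w5: ◇¬p is F, □¬p is T. ✓
w6: ◇¬p is F, □¬p is T. ✓

{w1, w2, w4, w5, w6}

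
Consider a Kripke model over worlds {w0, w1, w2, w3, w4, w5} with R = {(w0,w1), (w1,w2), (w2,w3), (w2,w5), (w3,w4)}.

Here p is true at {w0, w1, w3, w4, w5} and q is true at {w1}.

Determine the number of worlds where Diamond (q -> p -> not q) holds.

3

w0: successors {w1}; q -> p -> not q there: w1:F. ✗
w1: successors {w2}; q -> p -> not q there: w2:T. ✓
w2: successors {w3, w5}; q -> p -> not q there: w3:T, w5:T. ✓
w3: successors {w4}; q -> p -> not q there: w4:T. ✓
w4: no successors, so Diamond (q -> p -> not q) fails. ✗
w5: no successors, so Diamond (q -> p -> not q) fails. ✗
Satisfying worlds: {w1, w2, w3}.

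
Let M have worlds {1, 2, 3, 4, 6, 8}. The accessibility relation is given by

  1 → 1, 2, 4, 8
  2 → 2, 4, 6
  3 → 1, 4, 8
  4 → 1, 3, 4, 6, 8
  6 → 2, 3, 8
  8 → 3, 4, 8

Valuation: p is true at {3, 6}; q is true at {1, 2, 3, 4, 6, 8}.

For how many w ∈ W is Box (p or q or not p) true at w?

1: successors {1, 2, 4, 8}; p or q or not p there: 1:T, 2:T, 4:T, 8:T. ✓
2: successors {2, 4, 6}; p or q or not p there: 2:T, 4:T, 6:T. ✓
3: successors {1, 4, 8}; p or q or not p there: 1:T, 4:T, 8:T. ✓
4: successors {1, 3, 4, 6, 8}; p or q or not p there: 1:T, 3:T, 4:T, 6:T, 8:T. ✓
6: successors {2, 3, 8}; p or q or not p there: 2:T, 3:T, 8:T. ✓
8: successors {3, 4, 8}; p or q or not p there: 3:T, 4:T, 8:T. ✓
Satisfying worlds: {1, 2, 3, 4, 6, 8}.

6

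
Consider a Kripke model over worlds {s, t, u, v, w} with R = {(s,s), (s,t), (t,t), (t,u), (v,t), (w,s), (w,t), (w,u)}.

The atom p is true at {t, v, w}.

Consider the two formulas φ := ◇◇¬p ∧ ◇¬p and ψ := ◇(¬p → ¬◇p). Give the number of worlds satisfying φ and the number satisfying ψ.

3 and 4

For ◇◇¬p ∧ ◇¬p:
s: ◇◇¬p is T, ◇¬p is T. ✓
t: ◇◇¬p is T, ◇¬p is T. ✓
u: ◇◇¬p is F, ◇¬p is F. ✗
v: ◇◇¬p is T, ◇¬p is F. ✗
w: ◇◇¬p is T, ◇¬p is T. ✓
— 3 worlds.
For ◇(¬p → ¬◇p):
s: successors {s, t}; ¬p → ¬◇p there: s:F, t:T. ✓
t: successors {t, u}; ¬p → ¬◇p there: t:T, u:T. ✓
u: no successors, so ◇(¬p → ¬◇p) fails. ✗
v: successors {t}; ¬p → ¬◇p there: t:T. ✓
w: successors {s, t, u}; ¬p → ¬◇p there: s:F, t:T, u:T. ✓
— 4 worlds.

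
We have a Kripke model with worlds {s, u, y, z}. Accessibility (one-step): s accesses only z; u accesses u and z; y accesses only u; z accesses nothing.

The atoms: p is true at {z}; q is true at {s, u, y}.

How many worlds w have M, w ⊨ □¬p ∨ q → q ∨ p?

s: □¬p ∨ q is T, q ∨ p is T. ✓
u: □¬p ∨ q is T, q ∨ p is T. ✓
y: □¬p ∨ q is T, q ∨ p is T. ✓
z: □¬p ∨ q is T, q ∨ p is T. ✓
Satisfying worlds: {s, u, y, z}.

4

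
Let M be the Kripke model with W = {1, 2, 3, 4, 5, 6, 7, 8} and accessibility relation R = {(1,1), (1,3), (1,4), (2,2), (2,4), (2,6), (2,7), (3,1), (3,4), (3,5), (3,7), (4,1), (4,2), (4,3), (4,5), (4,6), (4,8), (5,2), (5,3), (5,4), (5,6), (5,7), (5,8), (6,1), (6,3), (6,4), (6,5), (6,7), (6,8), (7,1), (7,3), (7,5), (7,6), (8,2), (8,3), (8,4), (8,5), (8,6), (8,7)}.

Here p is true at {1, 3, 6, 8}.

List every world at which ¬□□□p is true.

{1, 2, 3, 4, 5, 6, 7, 8}

1: □□□p is F. ✓
2: □□□p is F. ✓
3: □□□p is F. ✓
4: □□□p is F. ✓
5: □□□p is F. ✓
6: □□□p is F. ✓
7: □□□p is F. ✓
8: □□□p is F. ✓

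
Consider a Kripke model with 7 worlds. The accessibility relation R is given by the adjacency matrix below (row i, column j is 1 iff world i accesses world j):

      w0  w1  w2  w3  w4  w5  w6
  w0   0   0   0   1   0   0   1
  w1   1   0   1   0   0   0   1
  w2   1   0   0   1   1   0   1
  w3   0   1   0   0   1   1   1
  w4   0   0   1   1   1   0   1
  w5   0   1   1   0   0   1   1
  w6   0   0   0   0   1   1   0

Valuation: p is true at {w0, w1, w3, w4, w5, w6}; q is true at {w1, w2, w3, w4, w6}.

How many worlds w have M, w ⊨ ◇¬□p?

5

w0: successors {w3, w6}; ¬□p there: w3:F, w6:F. ✗
w1: successors {w0, w2, w6}; ¬□p there: w0:F, w2:F, w6:F. ✗
w2: successors {w0, w3, w4, w6}; ¬□p there: w0:F, w3:F, w4:T, w6:F. ✓
w3: successors {w1, w4, w5, w6}; ¬□p there: w1:T, w4:T, w5:T, w6:F. ✓
w4: successors {w2, w3, w4, w6}; ¬□p there: w2:F, w3:F, w4:T, w6:F. ✓
w5: successors {w1, w2, w5, w6}; ¬□p there: w1:T, w2:F, w5:T, w6:F. ✓
w6: successors {w4, w5}; ¬□p there: w4:T, w5:T. ✓
Satisfying worlds: {w2, w3, w4, w5, w6}.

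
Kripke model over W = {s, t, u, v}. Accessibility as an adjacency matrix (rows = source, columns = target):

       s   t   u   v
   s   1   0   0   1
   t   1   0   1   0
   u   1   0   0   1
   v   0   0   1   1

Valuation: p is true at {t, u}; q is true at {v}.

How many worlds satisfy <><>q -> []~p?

s: <><>q is T, []~p is T. ✓
t: <><>q is T, []~p is F. ✗
u: <><>q is T, []~p is T. ✓
v: <><>q is T, []~p is F. ✗
Satisfying worlds: {s, u}.

2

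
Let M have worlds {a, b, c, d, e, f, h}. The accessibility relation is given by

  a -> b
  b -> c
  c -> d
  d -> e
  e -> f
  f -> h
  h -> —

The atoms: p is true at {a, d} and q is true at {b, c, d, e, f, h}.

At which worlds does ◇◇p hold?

{b}

a: successors {b}; ◇p there: b:F. ✗
b: successors {c}; ◇p there: c:T. ✓
c: successors {d}; ◇p there: d:F. ✗
d: successors {e}; ◇p there: e:F. ✗
e: successors {f}; ◇p there: f:F. ✗
f: successors {h}; ◇p there: h:F. ✗
h: no successors, so ◇◇p fails. ✗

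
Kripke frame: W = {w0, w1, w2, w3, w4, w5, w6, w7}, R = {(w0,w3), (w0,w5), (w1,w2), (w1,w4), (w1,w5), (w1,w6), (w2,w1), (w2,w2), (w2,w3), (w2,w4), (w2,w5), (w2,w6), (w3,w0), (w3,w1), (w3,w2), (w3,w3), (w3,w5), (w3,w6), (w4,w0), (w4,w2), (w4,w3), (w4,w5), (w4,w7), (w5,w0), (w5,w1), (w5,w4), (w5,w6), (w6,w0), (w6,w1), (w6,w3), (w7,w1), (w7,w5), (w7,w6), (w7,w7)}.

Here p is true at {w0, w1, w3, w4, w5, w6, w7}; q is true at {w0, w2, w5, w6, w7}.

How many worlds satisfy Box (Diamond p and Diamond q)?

8

w0: successors {w3, w5}; Diamond p and Diamond q there: w3:T, w5:T. ✓
w1: successors {w2, w4, w5, w6}; Diamond p and Diamond q there: w2:T, w4:T, w5:T, w6:T. ✓
w2: successors {w1, w2, w3, w4, w5, w6}; Diamond p and Diamond q there: w1:T, w2:T, w3:T, w4:T, w5:T, w6:T. ✓
w3: successors {w0, w1, w2, w3, w5, w6}; Diamond p and Diamond q there: w0:T, w1:T, w2:T, w3:T, w5:T, w6:T. ✓
w4: successors {w0, w2, w3, w5, w7}; Diamond p and Diamond q there: w0:T, w2:T, w3:T, w5:T, w7:T. ✓
w5: successors {w0, w1, w4, w6}; Diamond p and Diamond q there: w0:T, w1:T, w4:T, w6:T. ✓
w6: successors {w0, w1, w3}; Diamond p and Diamond q there: w0:T, w1:T, w3:T. ✓
w7: successors {w1, w5, w6, w7}; Diamond p and Diamond q there: w1:T, w5:T, w6:T, w7:T. ✓
Satisfying worlds: {w0, w1, w2, w3, w4, w5, w6, w7}.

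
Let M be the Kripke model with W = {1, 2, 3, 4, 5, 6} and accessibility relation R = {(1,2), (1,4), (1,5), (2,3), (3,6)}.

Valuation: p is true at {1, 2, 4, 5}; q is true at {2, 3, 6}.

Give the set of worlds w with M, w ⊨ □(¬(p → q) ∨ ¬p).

1: successors {2, 4, 5}; ¬(p → q) ∨ ¬p there: 2:F, 4:T, 5:T. ✗
2: successors {3}; ¬(p → q) ∨ ¬p there: 3:T. ✓
3: successors {6}; ¬(p → q) ∨ ¬p there: 6:T. ✓
4: no successors, so □(¬(p → q) ∨ ¬p) holds vacuously. ✓
5: no successors, so □(¬(p → q) ∨ ¬p) holds vacuously. ✓
6: no successors, so □(¬(p → q) ∨ ¬p) holds vacuously. ✓

{2, 3, 4, 5, 6}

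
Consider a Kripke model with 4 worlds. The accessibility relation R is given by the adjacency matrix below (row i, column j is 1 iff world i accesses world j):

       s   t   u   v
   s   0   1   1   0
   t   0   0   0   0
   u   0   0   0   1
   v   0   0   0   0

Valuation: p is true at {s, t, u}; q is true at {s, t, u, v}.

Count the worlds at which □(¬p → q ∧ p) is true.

3

s: successors {t, u}; ¬p → q ∧ p there: t:T, u:T. ✓
t: no successors, so □(¬p → q ∧ p) holds vacuously. ✓
u: successors {v}; ¬p → q ∧ p there: v:F. ✗
v: no successors, so □(¬p → q ∧ p) holds vacuously. ✓
Satisfying worlds: {s, t, v}.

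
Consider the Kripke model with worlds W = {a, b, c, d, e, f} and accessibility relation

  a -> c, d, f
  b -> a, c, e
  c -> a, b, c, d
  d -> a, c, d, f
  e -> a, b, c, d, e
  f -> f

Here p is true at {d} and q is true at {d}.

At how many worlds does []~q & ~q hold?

a: []~q is F, ~q is T. ✗
b: []~q is T, ~q is T. ✓
c: []~q is F, ~q is T. ✗
d: []~q is F, ~q is F. ✗
e: []~q is F, ~q is T. ✗
f: []~q is T, ~q is T. ✓
Satisfying worlds: {b, f}.

2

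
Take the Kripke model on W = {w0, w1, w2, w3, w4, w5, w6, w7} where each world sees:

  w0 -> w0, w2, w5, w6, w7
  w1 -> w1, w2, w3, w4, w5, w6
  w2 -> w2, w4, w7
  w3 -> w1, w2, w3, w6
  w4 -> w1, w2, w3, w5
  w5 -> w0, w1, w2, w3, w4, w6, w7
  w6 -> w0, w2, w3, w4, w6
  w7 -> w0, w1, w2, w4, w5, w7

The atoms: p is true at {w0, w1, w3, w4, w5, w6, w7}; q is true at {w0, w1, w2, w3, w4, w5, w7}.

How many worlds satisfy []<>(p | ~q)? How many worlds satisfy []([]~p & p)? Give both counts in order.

8 and 0

For []<>(p | ~q):
w0: successors {w0, w2, w5, w6, w7}; <>(p | ~q) there: w0:T, w2:T, w5:T, w6:T, w7:T. ✓
w1: successors {w1, w2, w3, w4, w5, w6}; <>(p | ~q) there: w1:T, w2:T, w3:T, w4:T, w5:T, w6:T. ✓
w2: successors {w2, w4, w7}; <>(p | ~q) there: w2:T, w4:T, w7:T. ✓
w3: successors {w1, w2, w3, w6}; <>(p | ~q) there: w1:T, w2:T, w3:T, w6:T. ✓
w4: successors {w1, w2, w3, w5}; <>(p | ~q) there: w1:T, w2:T, w3:T, w5:T. ✓
w5: successors {w0, w1, w2, w3, w4, w6, w7}; <>(p | ~q) there: w0:T, w1:T, w2:T, w3:T, w4:T, w6:T, w7:T. ✓
w6: successors {w0, w2, w3, w4, w6}; <>(p | ~q) there: w0:T, w2:T, w3:T, w4:T, w6:T. ✓
w7: successors {w0, w1, w2, w4, w5, w7}; <>(p | ~q) there: w0:T, w1:T, w2:T, w4:T, w5:T, w7:T. ✓
— 8 worlds.
For []([]~p & p):
w0: successors {w0, w2, w5, w6, w7}; []~p & p there: w0:F, w2:F, w5:F, w6:F, w7:F. ✗
w1: successors {w1, w2, w3, w4, w5, w6}; []~p & p there: w1:F, w2:F, w3:F, w4:F, w5:F, w6:F. ✗
w2: successors {w2, w4, w7}; []~p & p there: w2:F, w4:F, w7:F. ✗
w3: successors {w1, w2, w3, w6}; []~p & p there: w1:F, w2:F, w3:F, w6:F. ✗
w4: successors {w1, w2, w3, w5}; []~p & p there: w1:F, w2:F, w3:F, w5:F. ✗
w5: successors {w0, w1, w2, w3, w4, w6, w7}; []~p & p there: w0:F, w1:F, w2:F, w3:F, w4:F, w6:F, w7:F. ✗
w6: successors {w0, w2, w3, w4, w6}; []~p & p there: w0:F, w2:F, w3:F, w4:F, w6:F. ✗
w7: successors {w0, w1, w2, w4, w5, w7}; []~p & p there: w0:F, w1:F, w2:F, w4:F, w5:F, w7:F. ✗
— 0 worlds.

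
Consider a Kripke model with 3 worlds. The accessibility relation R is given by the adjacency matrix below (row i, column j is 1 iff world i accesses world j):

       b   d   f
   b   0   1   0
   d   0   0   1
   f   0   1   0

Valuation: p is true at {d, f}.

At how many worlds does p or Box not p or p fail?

1

b: p is F, Box not p or p is F. ✗
d: p is T, Box not p or p is T. ✓
f: p is T, Box not p or p is T. ✓
Satisfying worlds: {d, f}.
So p or Box not p or p fails at the other 1 world.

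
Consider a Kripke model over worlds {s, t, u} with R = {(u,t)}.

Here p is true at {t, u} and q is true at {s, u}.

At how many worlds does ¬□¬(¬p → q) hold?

1

s: □¬(¬p → q) is T. ✗
t: □¬(¬p → q) is T. ✗
u: □¬(¬p → q) is F. ✓
Satisfying worlds: {u}.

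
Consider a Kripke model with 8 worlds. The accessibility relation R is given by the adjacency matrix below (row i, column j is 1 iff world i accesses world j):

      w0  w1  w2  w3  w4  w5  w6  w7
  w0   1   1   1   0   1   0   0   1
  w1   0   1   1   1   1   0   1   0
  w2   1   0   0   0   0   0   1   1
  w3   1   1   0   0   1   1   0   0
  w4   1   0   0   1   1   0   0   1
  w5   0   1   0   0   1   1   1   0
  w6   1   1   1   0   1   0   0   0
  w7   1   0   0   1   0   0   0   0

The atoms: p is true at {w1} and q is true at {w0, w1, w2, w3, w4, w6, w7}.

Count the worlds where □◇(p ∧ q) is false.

7

w0: successors {w0, w1, w2, w4, w7}; ◇(p ∧ q) there: w0:T, w1:T, w2:F, w4:F, w7:F. ✗
w1: successors {w1, w2, w3, w4, w6}; ◇(p ∧ q) there: w1:T, w2:F, w3:T, w4:F, w6:T. ✗
w2: successors {w0, w6, w7}; ◇(p ∧ q) there: w0:T, w6:T, w7:F. ✗
w3: successors {w0, w1, w4, w5}; ◇(p ∧ q) there: w0:T, w1:T, w4:F, w5:T. ✗
w4: successors {w0, w3, w4, w7}; ◇(p ∧ q) there: w0:T, w3:T, w4:F, w7:F. ✗
w5: successors {w1, w4, w5, w6}; ◇(p ∧ q) there: w1:T, w4:F, w5:T, w6:T. ✗
w6: successors {w0, w1, w2, w4}; ◇(p ∧ q) there: w0:T, w1:T, w2:F, w4:F. ✗
w7: successors {w0, w3}; ◇(p ∧ q) there: w0:T, w3:T. ✓
Satisfying worlds: {w7}.
So □◇(p ∧ q) fails at the other 7 worlds.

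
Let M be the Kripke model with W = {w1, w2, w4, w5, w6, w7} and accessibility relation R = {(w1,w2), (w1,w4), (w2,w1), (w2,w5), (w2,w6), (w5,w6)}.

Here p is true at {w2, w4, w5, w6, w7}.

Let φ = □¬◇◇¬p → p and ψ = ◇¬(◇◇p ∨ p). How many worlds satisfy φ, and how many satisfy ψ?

5 and 0

For □¬◇◇¬p → p:
w1: □¬◇◇¬p is T, p is F. ✗
w2: □¬◇◇¬p is F, p is T. ✓
w4: □¬◇◇¬p is T, p is T. ✓
w5: □¬◇◇¬p is T, p is T. ✓
w6: □¬◇◇¬p is T, p is T. ✓
w7: □¬◇◇¬p is T, p is T. ✓
— 5 worlds.
For ◇¬(◇◇p ∨ p):
w1: successors {w2, w4}; ¬(◇◇p ∨ p) there: w2:F, w4:F. ✗
w2: successors {w1, w5, w6}; ¬(◇◇p ∨ p) there: w1:F, w5:F, w6:F. ✗
w4: no successors, so ◇¬(◇◇p ∨ p) fails. ✗
w5: successors {w6}; ¬(◇◇p ∨ p) there: w6:F. ✗
w6: no successors, so ◇¬(◇◇p ∨ p) fails. ✗
w7: no successors, so ◇¬(◇◇p ∨ p) fails. ✗
— 0 worlds.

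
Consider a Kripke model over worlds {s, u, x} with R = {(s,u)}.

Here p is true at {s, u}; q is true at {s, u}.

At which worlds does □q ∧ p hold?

s: □q is T, p is T. ✓
u: □q is T, p is T. ✓
x: □q is T, p is F. ✗

{s, u}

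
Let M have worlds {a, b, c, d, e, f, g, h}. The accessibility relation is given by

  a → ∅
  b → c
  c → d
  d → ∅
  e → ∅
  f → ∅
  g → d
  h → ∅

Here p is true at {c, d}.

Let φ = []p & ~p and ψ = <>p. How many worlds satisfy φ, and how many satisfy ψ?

6 and 3

For []p & ~p:
a: []p is T, ~p is T. ✓
b: []p is T, ~p is T. ✓
c: []p is T, ~p is F. ✗
d: []p is T, ~p is F. ✗
e: []p is T, ~p is T. ✓
f: []p is T, ~p is T. ✓
g: []p is T, ~p is T. ✓
h: []p is T, ~p is T. ✓
— 6 worlds.
For <>p:
a: no successors, so <>p fails. ✗
b: successors {c}; p there: c:T. ✓
c: successors {d}; p there: d:T. ✓
d: no successors, so <>p fails. ✗
e: no successors, so <>p fails. ✗
f: no successors, so <>p fails. ✗
g: successors {d}; p there: d:T. ✓
h: no successors, so <>p fails. ✗
— 3 worlds.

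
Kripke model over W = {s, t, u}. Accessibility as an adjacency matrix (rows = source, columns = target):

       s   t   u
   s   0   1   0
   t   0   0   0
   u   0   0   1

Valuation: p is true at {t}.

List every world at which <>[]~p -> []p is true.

s: <>[]~p is T, []p is T. ✓
t: <>[]~p is F, []p is T. ✓
u: <>[]~p is T, []p is F. ✗

{s, t}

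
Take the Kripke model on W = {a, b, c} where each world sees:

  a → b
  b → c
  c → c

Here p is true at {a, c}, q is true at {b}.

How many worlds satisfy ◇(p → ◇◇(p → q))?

1

a: successors {b}; p → ◇◇(p → q) there: b:T. ✓
b: successors {c}; p → ◇◇(p → q) there: c:F. ✗
c: successors {c}; p → ◇◇(p → q) there: c:F. ✗
Satisfying worlds: {a}.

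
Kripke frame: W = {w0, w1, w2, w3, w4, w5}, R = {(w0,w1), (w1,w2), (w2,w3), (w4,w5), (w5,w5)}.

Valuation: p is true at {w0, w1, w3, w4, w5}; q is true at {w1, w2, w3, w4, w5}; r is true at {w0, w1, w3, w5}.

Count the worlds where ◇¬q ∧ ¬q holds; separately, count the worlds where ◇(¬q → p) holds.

0 and 5

For ◇¬q ∧ ¬q:
w0: ◇¬q is F, ¬q is T. ✗
w1: ◇¬q is F, ¬q is F. ✗
w2: ◇¬q is F, ¬q is F. ✗
w3: ◇¬q is F, ¬q is F. ✗
w4: ◇¬q is F, ¬q is F. ✗
w5: ◇¬q is F, ¬q is F. ✗
— 0 worlds.
For ◇(¬q → p):
w0: successors {w1}; ¬q → p there: w1:T. ✓
w1: successors {w2}; ¬q → p there: w2:T. ✓
w2: successors {w3}; ¬q → p there: w3:T. ✓
w3: no successors, so ◇(¬q → p) fails. ✗
w4: successors {w5}; ¬q → p there: w5:T. ✓
w5: successors {w5}; ¬q → p there: w5:T. ✓
— 5 worlds.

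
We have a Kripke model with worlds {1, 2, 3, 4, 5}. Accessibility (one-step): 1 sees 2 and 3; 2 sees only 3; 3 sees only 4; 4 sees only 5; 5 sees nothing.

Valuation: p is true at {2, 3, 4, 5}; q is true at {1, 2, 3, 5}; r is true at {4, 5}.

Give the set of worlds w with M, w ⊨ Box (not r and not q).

1: successors {2, 3}; not r and not q there: 2:F, 3:F. ✗
2: successors {3}; not r and not q there: 3:F. ✗
3: successors {4}; not r and not q there: 4:F. ✗
4: successors {5}; not r and not q there: 5:F. ✗
5: no successors, so Box (not r and not q) holds vacuously. ✓

{5}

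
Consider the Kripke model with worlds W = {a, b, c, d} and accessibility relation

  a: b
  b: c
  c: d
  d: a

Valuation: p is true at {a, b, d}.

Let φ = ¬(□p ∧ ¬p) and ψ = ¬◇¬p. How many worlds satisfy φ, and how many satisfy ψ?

For ¬(□p ∧ ¬p):
a: □p ∧ ¬p is F. ✓
b: □p ∧ ¬p is F. ✓
c: □p ∧ ¬p is T. ✗
d: □p ∧ ¬p is F. ✓
— 3 worlds.
For ¬◇¬p:
a: ◇¬p is F. ✓
b: ◇¬p is T. ✗
c: ◇¬p is F. ✓
d: ◇¬p is F. ✓
— 3 worlds.

3 and 3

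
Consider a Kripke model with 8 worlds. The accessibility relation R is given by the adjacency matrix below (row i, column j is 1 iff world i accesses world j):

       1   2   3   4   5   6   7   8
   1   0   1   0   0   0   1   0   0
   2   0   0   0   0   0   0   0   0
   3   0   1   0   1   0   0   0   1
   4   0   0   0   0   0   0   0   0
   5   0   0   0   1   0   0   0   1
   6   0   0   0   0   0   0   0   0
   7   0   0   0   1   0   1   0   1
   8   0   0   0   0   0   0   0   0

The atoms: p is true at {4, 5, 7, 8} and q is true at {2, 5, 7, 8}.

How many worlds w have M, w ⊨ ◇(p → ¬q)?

1: successors {2, 6}; p → ¬q there: 2:T, 6:T. ✓
2: no successors, so ◇(p → ¬q) fails. ✗
3: successors {2, 4, 8}; p → ¬q there: 2:T, 4:T, 8:F. ✓
4: no successors, so ◇(p → ¬q) fails. ✗
5: successors {4, 8}; p → ¬q there: 4:T, 8:F. ✓
6: no successors, so ◇(p → ¬q) fails. ✗
7: successors {4, 6, 8}; p → ¬q there: 4:T, 6:T, 8:F. ✓
8: no successors, so ◇(p → ¬q) fails. ✗
Satisfying worlds: {1, 3, 5, 7}.

4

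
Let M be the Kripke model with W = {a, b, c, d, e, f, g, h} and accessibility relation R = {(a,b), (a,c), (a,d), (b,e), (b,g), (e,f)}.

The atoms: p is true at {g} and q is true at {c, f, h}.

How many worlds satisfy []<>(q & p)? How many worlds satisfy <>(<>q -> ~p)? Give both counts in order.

For []<>(q & p):
a: successors {b, c, d}; <>(q & p) there: b:F, c:F, d:F. ✗
b: successors {e, g}; <>(q & p) there: e:F, g:F. ✗
c: no successors, so []<>(q & p) holds vacuously. ✓
d: no successors, so []<>(q & p) holds vacuously. ✓
e: successors {f}; <>(q & p) there: f:F. ✗
f: no successors, so []<>(q & p) holds vacuously. ✓
g: no successors, so []<>(q & p) holds vacuously. ✓
h: no successors, so []<>(q & p) holds vacuously. ✓
— 5 worlds.
For <>(<>q -> ~p):
a: successors {b, c, d}; <>q -> ~p there: b:T, c:T, d:T. ✓
b: successors {e, g}; <>q -> ~p there: e:T, g:T. ✓
c: no successors, so <>(<>q -> ~p) fails. ✗
d: no successors, so <>(<>q -> ~p) fails. ✗
e: successors {f}; <>q -> ~p there: f:T. ✓
f: no successors, so <>(<>q -> ~p) fails. ✗
g: no successors, so <>(<>q -> ~p) fails. ✗
h: no successors, so <>(<>q -> ~p) fails. ✗
— 3 worlds.

5 and 3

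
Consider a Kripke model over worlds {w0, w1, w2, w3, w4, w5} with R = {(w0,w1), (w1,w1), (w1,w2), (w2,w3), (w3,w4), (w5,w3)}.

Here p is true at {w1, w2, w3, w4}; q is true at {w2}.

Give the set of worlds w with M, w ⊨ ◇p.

{w0, w1, w2, w3, w5}

w0: successors {w1}; p there: w1:T. ✓
w1: successors {w1, w2}; p there: w1:T, w2:T. ✓
w2: successors {w3}; p there: w3:T. ✓
w3: successors {w4}; p there: w4:T. ✓
w4: no successors, so ◇p fails. ✗
w5: successors {w3}; p there: w3:T. ✓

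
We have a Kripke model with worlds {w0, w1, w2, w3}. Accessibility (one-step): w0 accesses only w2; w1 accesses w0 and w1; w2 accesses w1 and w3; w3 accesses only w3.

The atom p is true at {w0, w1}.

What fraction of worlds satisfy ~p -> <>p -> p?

w0: ~p is F, <>p -> p is T. ✓
w1: ~p is F, <>p -> p is T. ✓
w2: ~p is T, <>p -> p is F. ✗
w3: ~p is T, <>p -> p is T. ✓
That's 3 of 4 worlds, so 3/4.

3/4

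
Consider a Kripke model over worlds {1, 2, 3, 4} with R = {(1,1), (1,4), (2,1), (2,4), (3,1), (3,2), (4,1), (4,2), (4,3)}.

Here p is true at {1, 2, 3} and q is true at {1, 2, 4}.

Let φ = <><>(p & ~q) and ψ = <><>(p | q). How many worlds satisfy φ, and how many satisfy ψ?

For <><>(p & ~q):
1: successors {1, 4}; <>(p & ~q) there: 1:F, 4:T. ✓
2: successors {1, 4}; <>(p & ~q) there: 1:F, 4:T. ✓
3: successors {1, 2}; <>(p & ~q) there: 1:F, 2:F. ✗
4: successors {1, 2, 3}; <>(p & ~q) there: 1:F, 2:F, 3:F. ✗
— 2 worlds.
For <><>(p | q):
1: successors {1, 4}; <>(p | q) there: 1:T, 4:T. ✓
2: successors {1, 4}; <>(p | q) there: 1:T, 4:T. ✓
3: successors {1, 2}; <>(p | q) there: 1:T, 2:T. ✓
4: successors {1, 2, 3}; <>(p | q) there: 1:T, 2:T, 3:T. ✓
— 4 worlds.

2 and 4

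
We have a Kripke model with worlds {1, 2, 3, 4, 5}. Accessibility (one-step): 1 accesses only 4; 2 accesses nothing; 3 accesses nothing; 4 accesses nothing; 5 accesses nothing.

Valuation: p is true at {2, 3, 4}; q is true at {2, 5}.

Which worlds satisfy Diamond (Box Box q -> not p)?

∅

1: successors {4}; Box Box q -> not p there: 4:F. ✗
2: no successors, so Diamond (Box Box q -> not p) fails. ✗
3: no successors, so Diamond (Box Box q -> not p) fails. ✗
4: no successors, so Diamond (Box Box q -> not p) fails. ✗
5: no successors, so Diamond (Box Box q -> not p) fails. ✗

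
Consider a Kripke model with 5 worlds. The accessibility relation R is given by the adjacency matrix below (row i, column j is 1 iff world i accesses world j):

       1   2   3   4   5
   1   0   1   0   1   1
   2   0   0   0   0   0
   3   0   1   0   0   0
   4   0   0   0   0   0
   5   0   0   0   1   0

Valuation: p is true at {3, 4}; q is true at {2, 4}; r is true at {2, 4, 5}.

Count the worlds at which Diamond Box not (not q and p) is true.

1: successors {2, 4, 5}; Box not (not q and p) there: 2:T, 4:T, 5:T. ✓
2: no successors, so Diamond Box not (not q and p) fails. ✗
3: successors {2}; Box not (not q and p) there: 2:T. ✓
4: no successors, so Diamond Box not (not q and p) fails. ✗
5: successors {4}; Box not (not q and p) there: 4:T. ✓
Satisfying worlds: {1, 3, 5}.

3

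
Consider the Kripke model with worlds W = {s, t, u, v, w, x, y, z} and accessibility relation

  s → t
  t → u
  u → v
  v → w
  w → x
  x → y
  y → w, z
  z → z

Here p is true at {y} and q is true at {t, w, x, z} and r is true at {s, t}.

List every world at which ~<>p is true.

s: <>p is F. ✓
t: <>p is F. ✓
u: <>p is F. ✓
v: <>p is F. ✓
w: <>p is F. ✓
x: <>p is T. ✗
y: <>p is F. ✓
z: <>p is F. ✓

{s, t, u, v, w, y, z}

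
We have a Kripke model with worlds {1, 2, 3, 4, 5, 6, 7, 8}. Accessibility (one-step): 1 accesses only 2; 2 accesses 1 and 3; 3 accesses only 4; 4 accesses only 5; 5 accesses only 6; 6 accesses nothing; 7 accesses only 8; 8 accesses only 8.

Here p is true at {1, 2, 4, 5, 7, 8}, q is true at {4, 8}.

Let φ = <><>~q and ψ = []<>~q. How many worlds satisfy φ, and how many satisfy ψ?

4 and 4

For <><>~q:
1: successors {2}; <>~q there: 2:T. ✓
2: successors {1, 3}; <>~q there: 1:T, 3:F. ✓
3: successors {4}; <>~q there: 4:T. ✓
4: successors {5}; <>~q there: 5:T. ✓
5: successors {6}; <>~q there: 6:F. ✗
6: no successors, so <><>~q fails. ✗
7: successors {8}; <>~q there: 8:F. ✗
8: successors {8}; <>~q there: 8:F. ✗
— 4 worlds.
For []<>~q:
1: successors {2}; <>~q there: 2:T. ✓
2: successors {1, 3}; <>~q there: 1:T, 3:F. ✗
3: successors {4}; <>~q there: 4:T. ✓
4: successors {5}; <>~q there: 5:T. ✓
5: successors {6}; <>~q there: 6:F. ✗
6: no successors, so []<>~q holds vacuously. ✓
7: successors {8}; <>~q there: 8:F. ✗
8: successors {8}; <>~q there: 8:F. ✗
— 4 worlds.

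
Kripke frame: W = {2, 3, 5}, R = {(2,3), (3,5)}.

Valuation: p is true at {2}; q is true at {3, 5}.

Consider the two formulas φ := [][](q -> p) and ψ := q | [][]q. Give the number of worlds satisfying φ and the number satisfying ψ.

2 and 3

For [][](q -> p):
2: successors {3}; [](q -> p) there: 3:F. ✗
3: successors {5}; [](q -> p) there: 5:T. ✓
5: no successors, so [][](q -> p) holds vacuously. ✓
— 2 worlds.
For q | [][]q:
2: q is F, [][]q is T. ✓
3: q is T, [][]q is T. ✓
5: q is T, [][]q is T. ✓
— 3 worlds.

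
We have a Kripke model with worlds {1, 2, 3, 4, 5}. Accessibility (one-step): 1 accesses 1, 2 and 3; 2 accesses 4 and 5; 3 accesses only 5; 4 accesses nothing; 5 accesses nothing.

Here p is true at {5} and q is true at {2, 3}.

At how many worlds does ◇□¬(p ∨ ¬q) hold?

1: successors {1, 2, 3}; □¬(p ∨ ¬q) there: 1:F, 2:F, 3:F. ✗
2: successors {4, 5}; □¬(p ∨ ¬q) there: 4:T, 5:T. ✓
3: successors {5}; □¬(p ∨ ¬q) there: 5:T. ✓
4: no successors, so ◇□¬(p ∨ ¬q) fails. ✗
5: no successors, so ◇□¬(p ∨ ¬q) fails. ✗
Satisfying worlds: {2, 3}.

2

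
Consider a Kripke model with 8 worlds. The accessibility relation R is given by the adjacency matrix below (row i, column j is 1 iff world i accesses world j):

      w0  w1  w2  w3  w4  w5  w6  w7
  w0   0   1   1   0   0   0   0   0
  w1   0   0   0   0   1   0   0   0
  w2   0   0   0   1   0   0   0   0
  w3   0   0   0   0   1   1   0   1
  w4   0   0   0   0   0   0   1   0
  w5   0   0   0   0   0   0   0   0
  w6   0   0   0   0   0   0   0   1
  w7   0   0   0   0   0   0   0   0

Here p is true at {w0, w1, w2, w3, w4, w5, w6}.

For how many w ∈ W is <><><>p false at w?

6

w0: successors {w1, w2}; <><>p there: w1:T, w2:T. ✓
w1: successors {w4}; <><>p there: w4:F. ✗
w2: successors {w3}; <><>p there: w3:T. ✓
w3: successors {w4, w5, w7}; <><>p there: w4:F, w5:F, w7:F. ✗
w4: successors {w6}; <><>p there: w6:F. ✗
w5: no successors, so <><><>p fails. ✗
w6: successors {w7}; <><>p there: w7:F. ✗
w7: no successors, so <><><>p fails. ✗
Satisfying worlds: {w0, w2}.
So <><><>p fails at the other 6 worlds.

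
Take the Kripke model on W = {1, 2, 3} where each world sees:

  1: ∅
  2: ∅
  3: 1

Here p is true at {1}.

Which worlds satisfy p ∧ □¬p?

{1}

1: p is T, □¬p is T. ✓
2: p is F, □¬p is T. ✗
3: p is F, □¬p is F. ✗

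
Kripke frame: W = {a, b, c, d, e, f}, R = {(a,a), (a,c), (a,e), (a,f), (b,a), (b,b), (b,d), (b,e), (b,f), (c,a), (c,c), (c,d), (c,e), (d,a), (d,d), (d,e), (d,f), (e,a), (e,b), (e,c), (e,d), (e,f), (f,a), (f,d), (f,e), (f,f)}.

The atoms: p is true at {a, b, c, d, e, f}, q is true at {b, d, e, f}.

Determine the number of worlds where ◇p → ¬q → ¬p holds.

a: ◇p is T, ¬q → ¬p is F. ✗
b: ◇p is T, ¬q → ¬p is T. ✓
c: ◇p is T, ¬q → ¬p is F. ✗
d: ◇p is T, ¬q → ¬p is T. ✓
e: ◇p is T, ¬q → ¬p is T. ✓
f: ◇p is T, ¬q → ¬p is T. ✓
Satisfying worlds: {b, d, e, f}.

4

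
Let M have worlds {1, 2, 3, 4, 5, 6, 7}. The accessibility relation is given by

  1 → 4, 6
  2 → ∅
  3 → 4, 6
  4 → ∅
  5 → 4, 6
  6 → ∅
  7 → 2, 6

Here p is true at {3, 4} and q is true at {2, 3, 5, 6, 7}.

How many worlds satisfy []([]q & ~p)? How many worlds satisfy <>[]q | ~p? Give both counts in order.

4 and 6

For []([]q & ~p):
1: successors {4, 6}; []q & ~p there: 4:F, 6:T. ✗
2: no successors, so []([]q & ~p) holds vacuously. ✓
3: successors {4, 6}; []q & ~p there: 4:F, 6:T. ✗
4: no successors, so []([]q & ~p) holds vacuously. ✓
5: successors {4, 6}; []q & ~p there: 4:F, 6:T. ✗
6: no successors, so []([]q & ~p) holds vacuously. ✓
7: successors {2, 6}; []q & ~p there: 2:T, 6:T. ✓
— 4 worlds.
For <>[]q | ~p:
1: <>[]q is T, ~p is T. ✓
2: <>[]q is F, ~p is T. ✓
3: <>[]q is T, ~p is F. ✓
4: <>[]q is F, ~p is F. ✗
5: <>[]q is T, ~p is T. ✓
6: <>[]q is F, ~p is T. ✓
7: <>[]q is T, ~p is T. ✓
— 6 worlds.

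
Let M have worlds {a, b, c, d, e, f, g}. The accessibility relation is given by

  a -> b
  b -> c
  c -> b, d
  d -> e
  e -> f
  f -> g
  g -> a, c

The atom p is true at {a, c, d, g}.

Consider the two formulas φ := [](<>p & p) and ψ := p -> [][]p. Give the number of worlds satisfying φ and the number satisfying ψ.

For [](<>p & p):
a: successors {b}; <>p & p there: b:F. ✗
b: successors {c}; <>p & p there: c:T. ✓
c: successors {b, d}; <>p & p there: b:F, d:F. ✗
d: successors {e}; <>p & p there: e:F. ✗
e: successors {f}; <>p & p there: f:F. ✗
f: successors {g}; <>p & p there: g:T. ✓
g: successors {a, c}; <>p & p there: a:F, c:T. ✗
— 2 worlds.
For p -> [][]p:
a: p is T, [][]p is T. ✓
b: p is F, [][]p is F. ✓
c: p is T, [][]p is F. ✗
d: p is T, [][]p is F. ✗
e: p is F, [][]p is T. ✓
f: p is F, [][]p is T. ✓
g: p is T, [][]p is F. ✗
— 4 worlds.

2 and 4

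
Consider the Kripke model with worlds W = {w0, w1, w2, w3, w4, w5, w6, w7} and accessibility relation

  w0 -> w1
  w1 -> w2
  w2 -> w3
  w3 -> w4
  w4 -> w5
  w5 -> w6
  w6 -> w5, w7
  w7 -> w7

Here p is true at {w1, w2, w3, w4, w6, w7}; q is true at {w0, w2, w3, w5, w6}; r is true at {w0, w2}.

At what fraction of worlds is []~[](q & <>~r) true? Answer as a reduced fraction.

3/8

w0: successors {w1}; ~[](q & <>~r) there: w1:F. ✗
w1: successors {w2}; ~[](q & <>~r) there: w2:F. ✗
w2: successors {w3}; ~[](q & <>~r) there: w3:T. ✓
w3: successors {w4}; ~[](q & <>~r) there: w4:F. ✗
w4: successors {w5}; ~[](q & <>~r) there: w5:F. ✗
w5: successors {w6}; ~[](q & <>~r) there: w6:T. ✓
w6: successors {w5, w7}; ~[](q & <>~r) there: w5:F, w7:T. ✗
w7: successors {w7}; ~[](q & <>~r) there: w7:T. ✓
That's 3 of 8 worlds, so 3/8.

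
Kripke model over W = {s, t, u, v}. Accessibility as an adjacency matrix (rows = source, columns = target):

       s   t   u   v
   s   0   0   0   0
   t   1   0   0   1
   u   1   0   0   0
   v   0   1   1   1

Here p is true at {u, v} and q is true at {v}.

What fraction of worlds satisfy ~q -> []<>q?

s: ~q is T, []<>q is T. ✓
t: ~q is T, []<>q is F. ✗
u: ~q is T, []<>q is F. ✗
v: ~q is F, []<>q is F. ✓
That's 2 of 4 worlds, so 2/4 = 1/2.

1/2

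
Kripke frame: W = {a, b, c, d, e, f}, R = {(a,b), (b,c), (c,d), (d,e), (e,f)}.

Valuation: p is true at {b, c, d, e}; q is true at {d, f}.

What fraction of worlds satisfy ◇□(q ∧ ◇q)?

a: successors {b}; □(q ∧ ◇q) there: b:F. ✗
b: successors {c}; □(q ∧ ◇q) there: c:F. ✗
c: successors {d}; □(q ∧ ◇q) there: d:F. ✗
d: successors {e}; □(q ∧ ◇q) there: e:F. ✗
e: successors {f}; □(q ∧ ◇q) there: f:T. ✓
f: no successors, so ◇□(q ∧ ◇q) fails. ✗
That's 1 of 6 worlds, so 1/6.

1/6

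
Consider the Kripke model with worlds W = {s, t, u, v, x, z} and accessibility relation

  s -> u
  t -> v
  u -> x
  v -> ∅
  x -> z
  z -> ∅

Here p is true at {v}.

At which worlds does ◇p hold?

{t}

s: successors {u}; p there: u:F. ✗
t: successors {v}; p there: v:T. ✓
u: successors {x}; p there: x:F. ✗
v: no successors, so ◇p fails. ✗
x: successors {z}; p there: z:F. ✗
z: no successors, so ◇p fails. ✗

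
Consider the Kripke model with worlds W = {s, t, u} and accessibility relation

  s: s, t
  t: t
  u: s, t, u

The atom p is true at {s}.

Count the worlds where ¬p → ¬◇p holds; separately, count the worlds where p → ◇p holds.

2 and 3

For ¬p → ¬◇p:
s: ¬p is F, ¬◇p is F. ✓
t: ¬p is T, ¬◇p is T. ✓
u: ¬p is T, ¬◇p is F. ✗
— 2 worlds.
For p → ◇p:
s: p is T, ◇p is T. ✓
t: p is F, ◇p is F. ✓
u: p is F, ◇p is T. ✓
— 3 worlds.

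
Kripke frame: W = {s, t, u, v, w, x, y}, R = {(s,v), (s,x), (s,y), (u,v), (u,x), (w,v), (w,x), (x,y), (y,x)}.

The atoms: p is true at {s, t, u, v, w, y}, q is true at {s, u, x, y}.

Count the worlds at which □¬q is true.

2

s: successors {v, x, y}; ¬q there: v:T, x:F, y:F. ✗
t: no successors, so □¬q holds vacuously. ✓
u: successors {v, x}; ¬q there: v:T, x:F. ✗
v: no successors, so □¬q holds vacuously. ✓
w: successors {v, x}; ¬q there: v:T, x:F. ✗
x: successors {y}; ¬q there: y:F. ✗
y: successors {x}; ¬q there: x:F. ✗
Satisfying worlds: {t, v}.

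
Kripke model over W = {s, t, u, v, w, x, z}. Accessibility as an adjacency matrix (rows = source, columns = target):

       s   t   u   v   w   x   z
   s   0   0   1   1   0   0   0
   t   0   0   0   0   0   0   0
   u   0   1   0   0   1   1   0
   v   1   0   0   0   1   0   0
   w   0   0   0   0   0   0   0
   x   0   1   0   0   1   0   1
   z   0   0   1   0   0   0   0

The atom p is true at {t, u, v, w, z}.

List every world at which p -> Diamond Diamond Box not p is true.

{s, u, x, z}

s: p is F, Diamond Diamond Box not p is T. ✓
t: p is T, Diamond Diamond Box not p is F. ✗
u: p is T, Diamond Diamond Box not p is T. ✓
v: p is T, Diamond Diamond Box not p is F. ✗
w: p is T, Diamond Diamond Box not p is F. ✗
x: p is F, Diamond Diamond Box not p is F. ✓
z: p is T, Diamond Diamond Box not p is T. ✓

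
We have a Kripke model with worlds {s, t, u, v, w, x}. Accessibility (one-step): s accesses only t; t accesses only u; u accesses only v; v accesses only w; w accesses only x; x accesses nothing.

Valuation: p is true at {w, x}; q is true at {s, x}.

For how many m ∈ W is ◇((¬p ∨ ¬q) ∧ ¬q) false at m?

s: successors {t}; (¬p ∨ ¬q) ∧ ¬q there: t:T. ✓
t: successors {u}; (¬p ∨ ¬q) ∧ ¬q there: u:T. ✓
u: successors {v}; (¬p ∨ ¬q) ∧ ¬q there: v:T. ✓
v: successors {w}; (¬p ∨ ¬q) ∧ ¬q there: w:T. ✓
w: successors {x}; (¬p ∨ ¬q) ∧ ¬q there: x:F. ✗
x: no successors, so ◇((¬p ∨ ¬q) ∧ ¬q) fails. ✗
Satisfying worlds: {s, t, u, v}.
So ◇((¬p ∨ ¬q) ∧ ¬q) fails at the other 2 worlds.

2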